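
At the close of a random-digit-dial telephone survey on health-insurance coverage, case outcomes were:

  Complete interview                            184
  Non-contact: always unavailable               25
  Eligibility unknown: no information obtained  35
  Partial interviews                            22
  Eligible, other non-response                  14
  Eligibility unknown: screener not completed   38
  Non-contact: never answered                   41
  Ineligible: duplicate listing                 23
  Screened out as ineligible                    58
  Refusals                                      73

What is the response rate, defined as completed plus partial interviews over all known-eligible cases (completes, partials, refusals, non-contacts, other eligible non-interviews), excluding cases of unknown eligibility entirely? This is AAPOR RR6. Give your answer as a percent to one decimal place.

No answer / not reached = 41 + 25 = 66
Unknown if eligible = 38 + 35 = 73
Out of scope = 58 + 23 = 81
Top = 184 + 22 = 206
Denom = 184 + 22 + 73 + 66 + 14 = 359
RR6 = 206 / 359 = 0.5738

57.4%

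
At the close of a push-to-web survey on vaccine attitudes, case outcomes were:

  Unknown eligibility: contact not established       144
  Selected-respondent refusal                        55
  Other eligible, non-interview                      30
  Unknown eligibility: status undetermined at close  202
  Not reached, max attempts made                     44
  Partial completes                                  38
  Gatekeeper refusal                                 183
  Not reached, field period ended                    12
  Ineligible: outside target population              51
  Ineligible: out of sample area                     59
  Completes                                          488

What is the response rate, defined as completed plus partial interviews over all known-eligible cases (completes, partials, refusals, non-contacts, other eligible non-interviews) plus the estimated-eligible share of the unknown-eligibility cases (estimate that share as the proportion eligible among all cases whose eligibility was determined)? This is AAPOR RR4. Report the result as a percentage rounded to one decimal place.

Refused = 183 + 55 = 238
Never reached = 12 + 44 = 56
Undetermined eligibility = 144 + 202 = 346
Not eligible = 51 + 59 = 110
Num: 488 + 38 = 526
Eligible (known): 488 + 38 + 238 + 56 + 30 = 850
e = 850 / (850 + 110) = 850 / 960 = 0.8854
Estimated eligible among unknowns: 0.8854 × 346 = 306.35
Denominator: 850 + 306.35 = 1156.35
RR4 = 526 / 1156.35 = 0.4549

45.5%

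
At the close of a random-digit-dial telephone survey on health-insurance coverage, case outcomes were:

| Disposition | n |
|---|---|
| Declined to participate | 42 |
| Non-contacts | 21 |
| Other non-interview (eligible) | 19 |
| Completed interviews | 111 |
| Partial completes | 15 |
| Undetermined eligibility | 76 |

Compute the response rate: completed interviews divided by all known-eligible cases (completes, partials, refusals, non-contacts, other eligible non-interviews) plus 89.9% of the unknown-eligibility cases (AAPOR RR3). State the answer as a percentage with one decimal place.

40.2%

Num → 111
Known eligible → 111 + 15 + 42 + 21 + 19 = 208
Estimated eligible among unknowns → 0.8990 × 76 = 68.32
Denom → 208 + 68.32 = 276.32
RR3 = 111 / 276.32 = 0.4017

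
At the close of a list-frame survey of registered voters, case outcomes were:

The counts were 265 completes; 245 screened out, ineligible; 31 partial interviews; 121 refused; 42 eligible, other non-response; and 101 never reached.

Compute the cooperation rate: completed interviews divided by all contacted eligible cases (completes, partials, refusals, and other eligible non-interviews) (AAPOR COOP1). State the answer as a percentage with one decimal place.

57.7%

Numerator: 265
Denom: 265 + 31 + 121 + 42 = 459
COOP1 = 265 / 459 = 0.5773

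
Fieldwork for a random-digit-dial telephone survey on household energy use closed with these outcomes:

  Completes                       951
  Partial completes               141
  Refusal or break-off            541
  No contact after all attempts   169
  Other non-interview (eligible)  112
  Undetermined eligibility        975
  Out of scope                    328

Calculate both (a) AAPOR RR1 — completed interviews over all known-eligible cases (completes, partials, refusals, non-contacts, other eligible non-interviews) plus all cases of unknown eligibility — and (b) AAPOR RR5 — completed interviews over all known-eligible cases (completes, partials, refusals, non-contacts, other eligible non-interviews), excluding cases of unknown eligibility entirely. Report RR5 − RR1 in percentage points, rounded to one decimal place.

Numerator → 951
Denominator → 951 + 141 + 541 + 169 + 112 + 975 = 2889
RR1 = 951 / 2889 = 0.3292
Denominator → 951 + 141 + 541 + 169 + 112 = 1914
RR5 = 951 / 1914 = 0.4969
Difference = 49.69 − 32.92 = 16.77 percentage points

16.8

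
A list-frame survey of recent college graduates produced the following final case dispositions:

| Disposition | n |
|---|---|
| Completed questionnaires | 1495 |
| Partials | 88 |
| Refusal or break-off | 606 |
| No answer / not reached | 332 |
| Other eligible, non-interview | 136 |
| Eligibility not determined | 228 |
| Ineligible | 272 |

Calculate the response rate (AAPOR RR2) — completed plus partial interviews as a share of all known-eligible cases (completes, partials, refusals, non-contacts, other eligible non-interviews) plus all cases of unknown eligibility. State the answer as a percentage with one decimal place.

Num = 1495 + 88 = 1583
Base = 1495 + 88 + 606 + 332 + 136 + 228 = 2885
RR2 = 1583 / 2885 = 0.5487

54.9%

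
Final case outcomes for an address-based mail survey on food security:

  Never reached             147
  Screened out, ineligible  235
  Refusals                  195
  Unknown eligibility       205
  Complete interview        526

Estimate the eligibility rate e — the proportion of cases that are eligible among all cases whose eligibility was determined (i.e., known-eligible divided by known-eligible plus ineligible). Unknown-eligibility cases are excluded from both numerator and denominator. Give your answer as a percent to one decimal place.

Known eligible: 526 + 195 + 147 = 868
e = 868 / (868 + 235) = 868 / 1103 = 0.7869

78.7%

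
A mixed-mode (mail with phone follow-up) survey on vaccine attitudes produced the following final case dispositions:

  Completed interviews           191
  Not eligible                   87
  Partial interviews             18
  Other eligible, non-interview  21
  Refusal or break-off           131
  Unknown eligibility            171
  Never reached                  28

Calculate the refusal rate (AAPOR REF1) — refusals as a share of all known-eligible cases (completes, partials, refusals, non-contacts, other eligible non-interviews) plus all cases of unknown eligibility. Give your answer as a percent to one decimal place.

23.4%

Top = 131
Base = 191 + 18 + 131 + 28 + 21 + 171 = 560
REF1 = 131 / 560 = 0.2339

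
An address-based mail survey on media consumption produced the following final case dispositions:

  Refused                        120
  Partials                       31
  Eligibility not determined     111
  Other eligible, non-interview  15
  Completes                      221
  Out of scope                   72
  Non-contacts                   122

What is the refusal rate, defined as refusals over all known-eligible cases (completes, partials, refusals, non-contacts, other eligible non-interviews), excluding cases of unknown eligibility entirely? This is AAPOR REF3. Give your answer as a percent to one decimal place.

Top = 120
Base = 221 + 31 + 120 + 122 + 15 = 509
REF3 = 120 / 509 = 0.2358

23.6%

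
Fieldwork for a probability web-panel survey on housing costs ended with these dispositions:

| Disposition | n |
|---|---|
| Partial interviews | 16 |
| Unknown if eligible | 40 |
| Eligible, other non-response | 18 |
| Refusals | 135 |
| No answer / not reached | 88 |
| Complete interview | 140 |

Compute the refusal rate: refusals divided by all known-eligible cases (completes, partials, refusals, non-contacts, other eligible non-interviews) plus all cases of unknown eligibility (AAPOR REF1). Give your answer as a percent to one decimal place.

30.9%

Numerator: 135
Denom: 140 + 16 + 135 + 88 + 18 + 40 = 437
REF1 = 135 / 437 = 0.3089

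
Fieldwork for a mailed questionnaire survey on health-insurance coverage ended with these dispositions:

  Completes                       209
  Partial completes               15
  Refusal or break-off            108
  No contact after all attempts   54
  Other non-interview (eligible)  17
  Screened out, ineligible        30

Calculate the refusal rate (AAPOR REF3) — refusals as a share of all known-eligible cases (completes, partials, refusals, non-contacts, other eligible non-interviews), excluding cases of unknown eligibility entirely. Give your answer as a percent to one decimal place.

26.8%

Numerator → 108
Denom → 209 + 15 + 108 + 54 + 17 = 403
REF3 = 108 / 403 = 0.2680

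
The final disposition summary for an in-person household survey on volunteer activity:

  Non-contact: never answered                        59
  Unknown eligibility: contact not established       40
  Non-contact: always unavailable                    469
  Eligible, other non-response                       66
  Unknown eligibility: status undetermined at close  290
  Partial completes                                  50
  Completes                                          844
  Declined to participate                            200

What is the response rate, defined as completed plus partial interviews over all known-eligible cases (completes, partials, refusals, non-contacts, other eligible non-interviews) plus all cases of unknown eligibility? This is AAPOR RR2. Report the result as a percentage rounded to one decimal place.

Never reached = 59 + 469 = 528
Undetermined eligibility = 40 + 290 = 330
Top → 844 + 50 = 894
Base → 844 + 50 + 200 + 528 + 66 + 330 = 2018
RR2 = 894 / 2018 = 0.4430

44.3%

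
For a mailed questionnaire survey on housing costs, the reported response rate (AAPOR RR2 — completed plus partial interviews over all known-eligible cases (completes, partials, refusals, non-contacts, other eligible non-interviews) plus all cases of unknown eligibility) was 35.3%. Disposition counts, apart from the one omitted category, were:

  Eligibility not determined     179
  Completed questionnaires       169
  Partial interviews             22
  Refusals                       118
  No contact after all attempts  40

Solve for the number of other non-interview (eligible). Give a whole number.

13

Numerator → 169 + 22 = 191
RR2 = 191 / D = 0.353
D = 191 / 0.353 = 541.1
Remaining denominator categories sum to 528
other non-interview (eligible) = 541.1 − 528 ≈ 13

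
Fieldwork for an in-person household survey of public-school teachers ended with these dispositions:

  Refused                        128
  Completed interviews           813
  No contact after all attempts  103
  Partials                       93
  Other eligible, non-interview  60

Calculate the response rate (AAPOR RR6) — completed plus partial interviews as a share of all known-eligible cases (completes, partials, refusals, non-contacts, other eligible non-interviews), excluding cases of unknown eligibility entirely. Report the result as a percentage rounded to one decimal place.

75.7%

Num → 813 + 93 = 906
Base → 813 + 93 + 128 + 103 + 60 = 1197
RR6 = 906 / 1197 = 0.7569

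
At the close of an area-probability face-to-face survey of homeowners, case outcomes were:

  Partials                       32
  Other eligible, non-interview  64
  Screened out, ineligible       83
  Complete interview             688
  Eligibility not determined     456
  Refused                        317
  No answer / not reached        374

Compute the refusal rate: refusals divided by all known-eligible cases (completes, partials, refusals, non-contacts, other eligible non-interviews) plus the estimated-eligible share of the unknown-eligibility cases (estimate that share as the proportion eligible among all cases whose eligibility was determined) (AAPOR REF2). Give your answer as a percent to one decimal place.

16.6%

Numerator: 317
Known eligible: 688 + 32 + 317 + 374 + 64 = 1475
e = 1475 / (1475 + 83) = 1475 / 1558 = 0.9467
Estimated eligible among unknowns: 0.9467 × 456 = 431.70
Base: 1475 + 431.70 = 1906.70
REF2 = 317 / 1906.70 = 0.1663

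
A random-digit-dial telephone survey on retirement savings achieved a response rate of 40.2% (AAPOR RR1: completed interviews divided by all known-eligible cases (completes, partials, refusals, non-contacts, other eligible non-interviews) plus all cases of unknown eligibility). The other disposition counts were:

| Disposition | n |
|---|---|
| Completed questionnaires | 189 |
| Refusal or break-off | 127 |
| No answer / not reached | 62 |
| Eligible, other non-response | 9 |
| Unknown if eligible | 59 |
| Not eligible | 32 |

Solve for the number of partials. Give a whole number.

24

RR1 = 189 / D = 0.402
D = 189 / 0.402 = 470.1
Rest of base = 446
partials = 470.1 − 446 ≈ 24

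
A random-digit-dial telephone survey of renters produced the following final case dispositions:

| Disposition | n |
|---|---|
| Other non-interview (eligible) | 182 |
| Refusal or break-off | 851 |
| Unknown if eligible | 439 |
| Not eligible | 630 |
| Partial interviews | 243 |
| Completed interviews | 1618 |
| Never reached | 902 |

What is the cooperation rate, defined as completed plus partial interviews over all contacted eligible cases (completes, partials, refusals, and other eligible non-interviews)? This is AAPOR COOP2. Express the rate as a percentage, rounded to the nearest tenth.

Top: 1618 + 243 = 1861
Base: 1618 + 243 + 851 + 182 = 2894
COOP2 = 1861 / 2894 = 0.6431

64.3%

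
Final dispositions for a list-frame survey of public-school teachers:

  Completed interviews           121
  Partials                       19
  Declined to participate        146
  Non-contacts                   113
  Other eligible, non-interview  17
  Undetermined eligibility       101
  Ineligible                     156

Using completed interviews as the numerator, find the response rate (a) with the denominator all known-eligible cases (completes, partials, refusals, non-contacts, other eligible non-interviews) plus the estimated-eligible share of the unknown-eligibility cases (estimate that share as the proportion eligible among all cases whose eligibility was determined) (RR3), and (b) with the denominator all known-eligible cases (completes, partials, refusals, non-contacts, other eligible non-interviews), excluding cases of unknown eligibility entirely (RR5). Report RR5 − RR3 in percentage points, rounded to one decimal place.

Num → 121
Determined eligible → 121 + 19 + 146 + 113 + 17 = 416
e = 416 / (416 + 156) = 416 / 572 = 0.7273
e × U → 0.7273 × 101 = 73.46
Denominator → 416 + 73.46 = 489.46
RR3 = 121 / 489.46 = 0.2472
Denominator → 121 + 19 + 146 + 113 + 17 = 416
RR5 = 121 / 416 = 0.2909
Difference = 29.09 − 24.72 = 4.37 percentage points

4.4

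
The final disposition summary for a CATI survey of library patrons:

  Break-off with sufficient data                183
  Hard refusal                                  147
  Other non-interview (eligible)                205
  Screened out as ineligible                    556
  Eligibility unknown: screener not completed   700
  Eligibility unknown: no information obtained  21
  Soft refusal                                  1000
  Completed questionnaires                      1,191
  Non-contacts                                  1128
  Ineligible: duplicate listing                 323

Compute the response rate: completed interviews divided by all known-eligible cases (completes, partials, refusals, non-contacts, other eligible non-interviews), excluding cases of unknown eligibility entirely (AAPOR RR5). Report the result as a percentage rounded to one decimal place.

Refused = 147 + 1000 = 1147
Unknown if eligible = 700 + 21 = 721
Out of scope = 556 + 323 = 879
Numerator: 1191
Denom: 1191 + 183 + 1147 + 1128 + 205 = 3854
RR5 = 1191 / 3854 = 0.3090

30.9%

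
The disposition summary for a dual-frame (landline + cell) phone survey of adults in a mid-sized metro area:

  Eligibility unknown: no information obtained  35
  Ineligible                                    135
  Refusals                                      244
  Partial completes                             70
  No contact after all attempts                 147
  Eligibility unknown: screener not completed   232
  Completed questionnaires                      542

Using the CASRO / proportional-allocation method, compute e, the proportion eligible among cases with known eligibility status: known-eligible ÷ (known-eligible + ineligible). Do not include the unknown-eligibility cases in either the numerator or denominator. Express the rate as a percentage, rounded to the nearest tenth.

Unknown if eligible = 232 + 35 = 267
Eligible (known): 542 + 70 + 244 + 147 = 1003
e = 1003 / (1003 + 135) = 1003 / 1138 = 0.8814

88.1%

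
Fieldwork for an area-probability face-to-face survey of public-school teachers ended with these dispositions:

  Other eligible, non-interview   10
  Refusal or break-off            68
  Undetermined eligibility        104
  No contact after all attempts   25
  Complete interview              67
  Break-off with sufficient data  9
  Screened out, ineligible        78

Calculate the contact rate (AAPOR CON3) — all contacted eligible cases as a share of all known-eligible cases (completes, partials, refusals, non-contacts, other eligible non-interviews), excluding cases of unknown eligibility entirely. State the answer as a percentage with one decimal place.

86.0%

Num: 67 + 9 + 68 + 10 = 154
Denom: 67 + 9 + 68 + 25 + 10 = 179
CON3 = 154 / 179 = 0.8603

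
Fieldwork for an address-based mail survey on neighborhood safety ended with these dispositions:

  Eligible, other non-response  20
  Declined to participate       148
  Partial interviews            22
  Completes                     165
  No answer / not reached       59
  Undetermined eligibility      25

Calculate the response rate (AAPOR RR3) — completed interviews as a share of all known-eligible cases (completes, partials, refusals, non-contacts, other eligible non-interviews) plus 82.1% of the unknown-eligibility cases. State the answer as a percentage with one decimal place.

38.0%

Numerator: 165
Known eligible: 165 + 22 + 148 + 59 + 20 = 414
Estimated eligible among unknowns: 0.8210 × 25 = 20.52
Denom: 414 + 20.52 = 434.52
RR3 = 165 / 434.52 = 0.3797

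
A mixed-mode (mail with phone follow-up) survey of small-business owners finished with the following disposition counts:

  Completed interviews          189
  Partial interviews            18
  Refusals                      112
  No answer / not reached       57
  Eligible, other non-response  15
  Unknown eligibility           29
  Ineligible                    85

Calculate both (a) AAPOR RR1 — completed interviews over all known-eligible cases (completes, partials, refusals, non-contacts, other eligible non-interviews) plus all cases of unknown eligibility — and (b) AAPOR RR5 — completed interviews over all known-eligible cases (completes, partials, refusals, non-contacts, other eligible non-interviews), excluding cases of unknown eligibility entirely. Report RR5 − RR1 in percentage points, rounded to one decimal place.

Numerator: 189
Denom: 189 + 18 + 112 + 57 + 15 + 29 = 420
RR1 = 189 / 420 = 0.4500
Denom: 189 + 18 + 112 + 57 + 15 = 391
RR5 = 189 / 391 = 0.4834
Difference = 48.34 − 45.00 = 3.34 percentage points

3.3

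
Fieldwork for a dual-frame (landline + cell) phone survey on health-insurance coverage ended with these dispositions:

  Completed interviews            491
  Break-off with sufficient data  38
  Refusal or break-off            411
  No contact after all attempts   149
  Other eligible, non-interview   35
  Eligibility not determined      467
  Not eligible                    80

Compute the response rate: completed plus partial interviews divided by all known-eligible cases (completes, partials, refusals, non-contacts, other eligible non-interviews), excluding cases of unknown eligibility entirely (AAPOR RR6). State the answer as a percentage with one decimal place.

47.1%

Num: 491 + 38 = 529
Denominator: 491 + 38 + 411 + 149 + 35 = 1124
RR6 = 529 / 1124 = 0.4706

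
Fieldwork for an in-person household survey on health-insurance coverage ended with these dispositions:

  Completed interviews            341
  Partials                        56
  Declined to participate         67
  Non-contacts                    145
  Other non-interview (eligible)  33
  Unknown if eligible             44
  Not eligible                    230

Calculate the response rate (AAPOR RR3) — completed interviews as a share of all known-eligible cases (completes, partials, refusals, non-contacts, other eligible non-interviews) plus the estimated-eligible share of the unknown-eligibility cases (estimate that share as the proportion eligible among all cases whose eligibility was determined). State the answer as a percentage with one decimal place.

50.6%

Num = 341
Determined eligible = 341 + 56 + 67 + 145 + 33 = 642
e = 642 / (642 + 230) = 642 / 872 = 0.7362
e × U = 0.7362 × 44 = 32.39
Denom = 642 + 32.39 = 674.39
RR3 = 341 / 674.39 = 0.5056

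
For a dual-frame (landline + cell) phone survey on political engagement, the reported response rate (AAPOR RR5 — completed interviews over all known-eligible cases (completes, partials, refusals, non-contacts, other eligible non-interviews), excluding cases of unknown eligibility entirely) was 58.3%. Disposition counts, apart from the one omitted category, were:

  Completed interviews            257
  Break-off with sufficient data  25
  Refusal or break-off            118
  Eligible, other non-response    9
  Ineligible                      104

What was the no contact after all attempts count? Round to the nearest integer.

32

RR5 = 257 / D = 0.583
D = 257 / 0.583 = 440.8
Remaining denominator categories sum to 409
no contact after all attempts = 440.8 − 409 ≈ 32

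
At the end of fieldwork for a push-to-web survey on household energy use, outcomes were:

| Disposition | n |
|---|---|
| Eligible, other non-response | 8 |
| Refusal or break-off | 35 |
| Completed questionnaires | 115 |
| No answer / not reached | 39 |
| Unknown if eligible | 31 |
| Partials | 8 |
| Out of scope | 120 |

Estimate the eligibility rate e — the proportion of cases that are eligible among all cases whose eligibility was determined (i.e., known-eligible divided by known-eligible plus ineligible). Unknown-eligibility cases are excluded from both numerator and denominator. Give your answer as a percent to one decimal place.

63.1%

Determined eligible: 115 + 8 + 35 + 39 + 8 = 205
e = 205 / (205 + 120) = 205 / 325 = 0.6308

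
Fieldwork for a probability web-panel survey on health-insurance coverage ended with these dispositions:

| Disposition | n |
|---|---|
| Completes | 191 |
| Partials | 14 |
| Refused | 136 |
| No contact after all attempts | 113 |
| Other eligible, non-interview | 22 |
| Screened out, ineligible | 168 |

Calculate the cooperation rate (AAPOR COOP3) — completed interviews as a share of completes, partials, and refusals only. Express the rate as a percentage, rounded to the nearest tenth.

Top = 191
Denominator = 191 + 14 + 136 = 341
COOP3 = 191 / 341 = 0.5601

56.0%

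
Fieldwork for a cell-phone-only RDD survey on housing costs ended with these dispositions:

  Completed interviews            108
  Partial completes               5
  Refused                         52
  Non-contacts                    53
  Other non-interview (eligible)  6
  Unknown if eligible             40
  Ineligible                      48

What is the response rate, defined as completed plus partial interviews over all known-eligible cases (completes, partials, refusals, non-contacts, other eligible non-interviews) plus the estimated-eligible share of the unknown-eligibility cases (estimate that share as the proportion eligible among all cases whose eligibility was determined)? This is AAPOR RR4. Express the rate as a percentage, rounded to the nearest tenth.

Num = 108 + 5 = 113
Determined eligible = 108 + 5 + 52 + 53 + 6 = 224
e = 224 / (224 + 48) = 224 / 272 = 0.8235
Estimated eligible among unknowns = 0.8235 × 40 = 32.94
Base = 224 + 32.94 = 256.94
RR4 = 113 / 256.94 = 0.4398

44.0%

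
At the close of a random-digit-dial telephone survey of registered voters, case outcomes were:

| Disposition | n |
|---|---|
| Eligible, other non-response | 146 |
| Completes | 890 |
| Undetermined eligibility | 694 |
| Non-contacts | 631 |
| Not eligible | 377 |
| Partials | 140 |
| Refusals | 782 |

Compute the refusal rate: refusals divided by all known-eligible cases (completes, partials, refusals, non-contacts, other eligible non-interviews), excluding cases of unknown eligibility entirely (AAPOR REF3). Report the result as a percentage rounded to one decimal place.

30.2%

Numerator: 782
Denom: 890 + 140 + 782 + 631 + 146 = 2589
REF3 = 782 / 2589 = 0.3020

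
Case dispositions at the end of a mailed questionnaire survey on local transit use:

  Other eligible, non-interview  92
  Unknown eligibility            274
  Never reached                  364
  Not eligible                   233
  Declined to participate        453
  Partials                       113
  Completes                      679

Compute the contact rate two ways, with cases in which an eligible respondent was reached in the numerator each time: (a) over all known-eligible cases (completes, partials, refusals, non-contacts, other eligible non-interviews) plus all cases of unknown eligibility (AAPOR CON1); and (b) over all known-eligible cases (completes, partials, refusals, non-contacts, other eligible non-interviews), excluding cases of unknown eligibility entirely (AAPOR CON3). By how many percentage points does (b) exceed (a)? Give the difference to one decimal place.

10.9

Top: 679 + 113 + 453 + 92 = 1337
Denominator: 679 + 113 + 453 + 364 + 92 + 274 = 1975
CON1 = 1337 / 1975 = 0.6770
Denominator: 679 + 113 + 453 + 364 + 92 = 1701
CON3 = 1337 / 1701 = 0.7860
Difference = 78.60 − 67.70 = 10.90 percentage points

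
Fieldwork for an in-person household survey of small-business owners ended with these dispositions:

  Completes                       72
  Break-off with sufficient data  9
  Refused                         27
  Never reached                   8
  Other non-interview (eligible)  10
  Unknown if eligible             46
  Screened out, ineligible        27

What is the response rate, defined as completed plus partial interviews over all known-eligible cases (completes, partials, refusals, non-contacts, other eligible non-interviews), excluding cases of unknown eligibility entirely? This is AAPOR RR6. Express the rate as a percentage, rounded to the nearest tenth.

64.3%

Top → 72 + 9 = 81
Denominator → 72 + 9 + 27 + 8 + 10 = 126
RR6 = 81 / 126 = 0.6429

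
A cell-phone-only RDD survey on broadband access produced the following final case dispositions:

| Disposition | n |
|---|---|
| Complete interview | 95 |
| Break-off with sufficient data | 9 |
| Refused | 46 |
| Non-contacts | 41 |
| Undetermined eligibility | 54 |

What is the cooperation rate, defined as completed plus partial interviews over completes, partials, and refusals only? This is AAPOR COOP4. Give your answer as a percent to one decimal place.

69.3%

Top = 95 + 9 = 104
Denominator = 95 + 9 + 46 = 150
COOP4 = 104 / 150 = 0.6933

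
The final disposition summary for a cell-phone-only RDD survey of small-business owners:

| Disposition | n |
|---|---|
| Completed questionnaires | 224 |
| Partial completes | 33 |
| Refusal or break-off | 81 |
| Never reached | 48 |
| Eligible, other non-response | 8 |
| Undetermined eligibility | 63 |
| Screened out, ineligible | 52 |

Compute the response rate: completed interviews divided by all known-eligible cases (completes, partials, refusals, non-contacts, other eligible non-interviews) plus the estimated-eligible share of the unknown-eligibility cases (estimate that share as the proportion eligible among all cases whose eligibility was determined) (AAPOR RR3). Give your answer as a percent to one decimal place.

Num: 224
Determined eligible: 224 + 33 + 81 + 48 + 8 = 394
e = 394 / (394 + 52) = 394 / 446 = 0.8834
Eligible share of unknowns: 0.8834 × 63 = 55.65
Denom: 394 + 55.65 = 449.65
RR3 = 224 / 449.65 = 0.4982

49.8%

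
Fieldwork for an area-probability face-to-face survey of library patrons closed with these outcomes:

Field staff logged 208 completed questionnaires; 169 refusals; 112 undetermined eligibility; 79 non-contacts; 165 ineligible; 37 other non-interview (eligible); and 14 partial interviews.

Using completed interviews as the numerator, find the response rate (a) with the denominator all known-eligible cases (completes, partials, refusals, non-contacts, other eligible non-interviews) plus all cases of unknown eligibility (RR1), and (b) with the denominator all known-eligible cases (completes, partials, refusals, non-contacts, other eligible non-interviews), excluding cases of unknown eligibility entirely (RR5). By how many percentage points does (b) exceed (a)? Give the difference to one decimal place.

Num → 208
Denominator → 208 + 14 + 169 + 79 + 37 + 112 = 619
RR1 = 208 / 619 = 0.3360
Denominator → 208 + 14 + 169 + 79 + 37 = 507
RR5 = 208 / 507 = 0.4103
Difference = 41.03 − 33.60 = 7.43 percentage points

7.4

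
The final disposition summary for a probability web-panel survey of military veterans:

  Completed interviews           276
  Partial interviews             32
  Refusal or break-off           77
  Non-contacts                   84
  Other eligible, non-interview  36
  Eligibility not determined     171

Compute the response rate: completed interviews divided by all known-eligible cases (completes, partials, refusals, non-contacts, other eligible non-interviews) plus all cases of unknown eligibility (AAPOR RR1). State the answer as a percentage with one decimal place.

40.8%

Numerator → 276
Base → 276 + 32 + 77 + 84 + 36 + 171 = 676
RR1 = 276 / 676 = 0.4083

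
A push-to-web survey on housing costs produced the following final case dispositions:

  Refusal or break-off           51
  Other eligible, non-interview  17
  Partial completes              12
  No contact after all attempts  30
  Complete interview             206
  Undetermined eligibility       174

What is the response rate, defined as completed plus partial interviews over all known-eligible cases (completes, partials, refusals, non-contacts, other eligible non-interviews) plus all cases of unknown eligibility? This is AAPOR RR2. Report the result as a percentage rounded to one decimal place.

44.5%

Top: 206 + 12 = 218
Denominator: 206 + 12 + 51 + 30 + 17 + 174 = 490
RR2 = 218 / 490 = 0.4449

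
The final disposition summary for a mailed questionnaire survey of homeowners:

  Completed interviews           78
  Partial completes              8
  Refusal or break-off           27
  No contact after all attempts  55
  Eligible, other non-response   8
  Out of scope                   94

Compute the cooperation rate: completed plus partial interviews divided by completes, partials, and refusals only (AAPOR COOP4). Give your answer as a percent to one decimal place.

76.1%

Num = 78 + 8 = 86
Denom = 78 + 8 + 27 = 113
COOP4 = 86 / 113 = 0.7611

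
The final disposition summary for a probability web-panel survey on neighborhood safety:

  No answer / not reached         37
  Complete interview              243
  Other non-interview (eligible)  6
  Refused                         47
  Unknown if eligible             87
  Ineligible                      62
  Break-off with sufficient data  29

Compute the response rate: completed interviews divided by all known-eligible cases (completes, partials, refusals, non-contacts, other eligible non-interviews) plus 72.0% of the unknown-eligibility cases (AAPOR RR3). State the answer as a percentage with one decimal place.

Numerator = 243
Known eligible = 243 + 29 + 47 + 37 + 6 = 362
Eligible share of unknowns = 0.7200 × 87 = 62.64
Denominator = 362 + 62.64 = 424.64
RR3 = 243 / 424.64 = 0.5722

57.2%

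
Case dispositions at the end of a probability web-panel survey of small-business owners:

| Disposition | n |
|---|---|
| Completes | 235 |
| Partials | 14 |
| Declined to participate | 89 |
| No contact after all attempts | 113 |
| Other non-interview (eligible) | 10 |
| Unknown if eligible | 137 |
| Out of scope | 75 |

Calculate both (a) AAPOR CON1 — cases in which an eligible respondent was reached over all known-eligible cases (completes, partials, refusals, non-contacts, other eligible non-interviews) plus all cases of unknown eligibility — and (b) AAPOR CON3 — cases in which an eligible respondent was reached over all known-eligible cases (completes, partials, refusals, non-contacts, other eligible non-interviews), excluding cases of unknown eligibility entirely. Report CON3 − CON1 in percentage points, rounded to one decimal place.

17.3

Top: 235 + 14 + 89 + 10 = 348
Denom: 235 + 14 + 89 + 113 + 10 + 137 = 598
CON1 = 348 / 598 = 0.5819
Denom: 235 + 14 + 89 + 113 + 10 = 461
CON3 = 348 / 461 = 0.7549
Difference = 75.49 − 58.19 = 17.30 percentage points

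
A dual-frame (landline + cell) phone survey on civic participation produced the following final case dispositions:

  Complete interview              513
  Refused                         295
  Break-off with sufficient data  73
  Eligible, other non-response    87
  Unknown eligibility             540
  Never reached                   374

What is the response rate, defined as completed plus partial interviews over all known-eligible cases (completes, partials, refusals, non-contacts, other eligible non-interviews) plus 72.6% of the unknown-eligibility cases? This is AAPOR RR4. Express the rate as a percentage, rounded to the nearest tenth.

Top = 513 + 73 = 586
Determined eligible = 513 + 73 + 295 + 374 + 87 = 1342
Eligible share of unknowns = 0.7260 × 540 = 392.04
Denominator = 1342 + 392.04 = 1734.04
RR4 = 586 / 1734.04 = 0.3379

33.8%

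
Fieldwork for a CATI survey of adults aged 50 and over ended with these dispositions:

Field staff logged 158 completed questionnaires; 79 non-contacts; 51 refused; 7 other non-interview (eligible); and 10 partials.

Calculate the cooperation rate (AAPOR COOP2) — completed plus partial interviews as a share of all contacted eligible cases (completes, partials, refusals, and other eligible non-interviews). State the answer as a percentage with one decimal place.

Numerator: 158 + 10 = 168
Denominator: 158 + 10 + 51 + 7 = 226
COOP2 = 168 / 226 = 0.7434

74.3%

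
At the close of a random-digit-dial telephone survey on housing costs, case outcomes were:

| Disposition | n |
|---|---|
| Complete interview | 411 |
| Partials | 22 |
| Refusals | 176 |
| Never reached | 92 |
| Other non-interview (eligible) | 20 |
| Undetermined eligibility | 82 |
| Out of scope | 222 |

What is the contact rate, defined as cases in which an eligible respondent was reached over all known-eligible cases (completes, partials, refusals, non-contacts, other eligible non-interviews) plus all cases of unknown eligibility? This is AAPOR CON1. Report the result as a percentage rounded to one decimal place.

78.3%

Numerator → 411 + 22 + 176 + 20 = 629
Denominator → 411 + 22 + 176 + 92 + 20 + 82 = 803
CON1 = 629 / 803 = 0.7833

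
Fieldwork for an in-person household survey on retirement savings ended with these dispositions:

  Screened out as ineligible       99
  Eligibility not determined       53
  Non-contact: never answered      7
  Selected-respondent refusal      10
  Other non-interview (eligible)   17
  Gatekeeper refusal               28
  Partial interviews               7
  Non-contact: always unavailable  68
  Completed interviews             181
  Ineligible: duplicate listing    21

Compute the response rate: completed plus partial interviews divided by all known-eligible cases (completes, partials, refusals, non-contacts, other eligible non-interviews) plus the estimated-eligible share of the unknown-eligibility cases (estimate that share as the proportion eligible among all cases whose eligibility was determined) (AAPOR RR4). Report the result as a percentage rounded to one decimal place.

Refusal or break-off = 28 + 10 = 38
No answer / not reached = 7 + 68 = 75
Screened out, ineligible = 99 + 21 = 120
Num = 181 + 7 = 188
Determined eligible = 181 + 7 + 38 + 75 + 17 = 318
e = 318 / (318 + 120) = 318 / 438 = 0.7260
Eligible share of unknowns = 0.7260 × 53 = 38.48
Denom = 318 + 38.48 = 356.48
RR4 = 188 / 356.48 = 0.5274

52.7%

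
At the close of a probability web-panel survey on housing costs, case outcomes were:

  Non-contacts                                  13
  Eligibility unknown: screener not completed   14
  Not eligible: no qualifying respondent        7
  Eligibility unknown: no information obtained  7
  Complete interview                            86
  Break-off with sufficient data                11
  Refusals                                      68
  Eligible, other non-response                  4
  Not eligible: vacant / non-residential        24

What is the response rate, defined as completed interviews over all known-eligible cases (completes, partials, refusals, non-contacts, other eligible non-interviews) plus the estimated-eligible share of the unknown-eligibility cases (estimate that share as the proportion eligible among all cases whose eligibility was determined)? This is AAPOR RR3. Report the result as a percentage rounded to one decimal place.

43.0%

Unknown eligibility = 14 + 7 = 21
Not eligible = 7 + 24 = 31
Top: 86
Known eligible: 86 + 11 + 68 + 13 + 4 = 182
e = 182 / (182 + 31) = 182 / 213 = 0.8545
Estimated eligible among unknowns: 0.8545 × 21 = 17.94
Denom: 182 + 17.94 = 199.94
RR3 = 86 / 199.94 = 0.4301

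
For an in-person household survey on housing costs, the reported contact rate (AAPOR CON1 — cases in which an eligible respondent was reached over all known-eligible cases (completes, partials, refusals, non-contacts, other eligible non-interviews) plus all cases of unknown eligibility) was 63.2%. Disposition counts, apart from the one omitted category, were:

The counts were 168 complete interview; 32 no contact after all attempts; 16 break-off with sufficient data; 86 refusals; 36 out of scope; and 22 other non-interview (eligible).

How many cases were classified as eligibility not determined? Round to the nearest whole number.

138

Top → 168 + 16 + 86 + 22 = 292
CON1 = 292 / D = 0.632
D = 292 / 0.632 = 462.0
Other denominator terms total 324
eligibility not determined = 462.0 − 324 ≈ 138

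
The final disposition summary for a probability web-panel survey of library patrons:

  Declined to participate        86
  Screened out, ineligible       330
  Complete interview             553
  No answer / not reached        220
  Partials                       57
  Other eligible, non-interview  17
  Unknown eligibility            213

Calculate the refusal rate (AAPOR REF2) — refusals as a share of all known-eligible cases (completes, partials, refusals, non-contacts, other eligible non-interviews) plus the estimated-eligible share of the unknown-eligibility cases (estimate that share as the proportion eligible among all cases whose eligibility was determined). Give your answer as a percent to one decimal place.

7.9%

Top → 86
Known eligible → 553 + 57 + 86 + 220 + 17 = 933
e = 933 / (933 + 330) = 933 / 1263 = 0.7387
Estimated eligible among unknowns → 0.7387 × 213 = 157.34
Denominator → 933 + 157.34 = 1090.34
REF2 = 86 / 1090.34 = 0.0789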